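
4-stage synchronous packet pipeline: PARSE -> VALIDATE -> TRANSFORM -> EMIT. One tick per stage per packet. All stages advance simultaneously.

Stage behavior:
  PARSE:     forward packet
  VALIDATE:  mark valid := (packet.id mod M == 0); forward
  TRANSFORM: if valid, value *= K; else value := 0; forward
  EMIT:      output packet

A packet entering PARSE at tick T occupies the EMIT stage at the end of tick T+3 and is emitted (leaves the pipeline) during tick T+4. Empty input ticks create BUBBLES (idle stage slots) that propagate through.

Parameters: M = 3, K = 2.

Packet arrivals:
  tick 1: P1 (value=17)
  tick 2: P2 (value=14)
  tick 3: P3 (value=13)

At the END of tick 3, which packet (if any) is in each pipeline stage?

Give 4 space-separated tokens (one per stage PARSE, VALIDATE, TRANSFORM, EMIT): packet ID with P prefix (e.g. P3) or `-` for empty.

Tick 1: [PARSE:P1(v=17,ok=F), VALIDATE:-, TRANSFORM:-, EMIT:-] out:-; in:P1
Tick 2: [PARSE:P2(v=14,ok=F), VALIDATE:P1(v=17,ok=F), TRANSFORM:-, EMIT:-] out:-; in:P2
Tick 3: [PARSE:P3(v=13,ok=F), VALIDATE:P2(v=14,ok=F), TRANSFORM:P1(v=0,ok=F), EMIT:-] out:-; in:P3
At end of tick 3: ['P3', 'P2', 'P1', '-']

Answer: P3 P2 P1 -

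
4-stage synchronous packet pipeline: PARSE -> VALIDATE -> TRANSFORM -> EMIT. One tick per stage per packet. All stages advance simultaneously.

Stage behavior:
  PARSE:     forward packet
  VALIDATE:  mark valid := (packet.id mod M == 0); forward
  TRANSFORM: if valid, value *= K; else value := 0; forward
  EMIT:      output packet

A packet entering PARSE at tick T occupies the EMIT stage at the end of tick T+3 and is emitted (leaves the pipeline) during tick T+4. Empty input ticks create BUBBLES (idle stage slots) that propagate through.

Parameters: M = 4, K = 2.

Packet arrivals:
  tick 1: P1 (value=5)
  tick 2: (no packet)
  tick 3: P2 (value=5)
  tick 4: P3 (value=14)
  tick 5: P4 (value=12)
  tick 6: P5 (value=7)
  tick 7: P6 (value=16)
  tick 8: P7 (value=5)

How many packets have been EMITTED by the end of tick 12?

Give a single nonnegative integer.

Tick 1: [PARSE:P1(v=5,ok=F), VALIDATE:-, TRANSFORM:-, EMIT:-] out:-; in:P1
Tick 2: [PARSE:-, VALIDATE:P1(v=5,ok=F), TRANSFORM:-, EMIT:-] out:-; in:-
Tick 3: [PARSE:P2(v=5,ok=F), VALIDATE:-, TRANSFORM:P1(v=0,ok=F), EMIT:-] out:-; in:P2
Tick 4: [PARSE:P3(v=14,ok=F), VALIDATE:P2(v=5,ok=F), TRANSFORM:-, EMIT:P1(v=0,ok=F)] out:-; in:P3
Tick 5: [PARSE:P4(v=12,ok=F), VALIDATE:P3(v=14,ok=F), TRANSFORM:P2(v=0,ok=F), EMIT:-] out:P1(v=0); in:P4
Tick 6: [PARSE:P5(v=7,ok=F), VALIDATE:P4(v=12,ok=T), TRANSFORM:P3(v=0,ok=F), EMIT:P2(v=0,ok=F)] out:-; in:P5
Tick 7: [PARSE:P6(v=16,ok=F), VALIDATE:P5(v=7,ok=F), TRANSFORM:P4(v=24,ok=T), EMIT:P3(v=0,ok=F)] out:P2(v=0); in:P6
Tick 8: [PARSE:P7(v=5,ok=F), VALIDATE:P6(v=16,ok=F), TRANSFORM:P5(v=0,ok=F), EMIT:P4(v=24,ok=T)] out:P3(v=0); in:P7
Tick 9: [PARSE:-, VALIDATE:P7(v=5,ok=F), TRANSFORM:P6(v=0,ok=F), EMIT:P5(v=0,ok=F)] out:P4(v=24); in:-
Tick 10: [PARSE:-, VALIDATE:-, TRANSFORM:P7(v=0,ok=F), EMIT:P6(v=0,ok=F)] out:P5(v=0); in:-
Tick 11: [PARSE:-, VALIDATE:-, TRANSFORM:-, EMIT:P7(v=0,ok=F)] out:P6(v=0); in:-
Tick 12: [PARSE:-, VALIDATE:-, TRANSFORM:-, EMIT:-] out:P7(v=0); in:-
Emitted by tick 12: ['P1', 'P2', 'P3', 'P4', 'P5', 'P6', 'P7']

Answer: 7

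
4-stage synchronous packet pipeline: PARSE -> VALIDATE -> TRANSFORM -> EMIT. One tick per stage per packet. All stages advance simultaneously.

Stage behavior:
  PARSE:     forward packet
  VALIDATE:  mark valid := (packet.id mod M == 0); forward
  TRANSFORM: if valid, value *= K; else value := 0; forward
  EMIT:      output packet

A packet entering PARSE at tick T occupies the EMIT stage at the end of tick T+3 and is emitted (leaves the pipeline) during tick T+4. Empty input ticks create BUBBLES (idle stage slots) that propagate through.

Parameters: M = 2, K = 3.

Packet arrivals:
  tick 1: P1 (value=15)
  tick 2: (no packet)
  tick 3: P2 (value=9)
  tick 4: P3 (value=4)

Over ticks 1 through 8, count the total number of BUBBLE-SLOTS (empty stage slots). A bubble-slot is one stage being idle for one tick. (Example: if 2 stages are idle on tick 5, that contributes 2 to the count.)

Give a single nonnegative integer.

Answer: 20

Derivation:
Tick 1: [PARSE:P1(v=15,ok=F), VALIDATE:-, TRANSFORM:-, EMIT:-] out:-; bubbles=3
Tick 2: [PARSE:-, VALIDATE:P1(v=15,ok=F), TRANSFORM:-, EMIT:-] out:-; bubbles=3
Tick 3: [PARSE:P2(v=9,ok=F), VALIDATE:-, TRANSFORM:P1(v=0,ok=F), EMIT:-] out:-; bubbles=2
Tick 4: [PARSE:P3(v=4,ok=F), VALIDATE:P2(v=9,ok=T), TRANSFORM:-, EMIT:P1(v=0,ok=F)] out:-; bubbles=1
Tick 5: [PARSE:-, VALIDATE:P3(v=4,ok=F), TRANSFORM:P2(v=27,ok=T), EMIT:-] out:P1(v=0); bubbles=2
Tick 6: [PARSE:-, VALIDATE:-, TRANSFORM:P3(v=0,ok=F), EMIT:P2(v=27,ok=T)] out:-; bubbles=2
Tick 7: [PARSE:-, VALIDATE:-, TRANSFORM:-, EMIT:P3(v=0,ok=F)] out:P2(v=27); bubbles=3
Tick 8: [PARSE:-, VALIDATE:-, TRANSFORM:-, EMIT:-] out:P3(v=0); bubbles=4
Total bubble-slots: 20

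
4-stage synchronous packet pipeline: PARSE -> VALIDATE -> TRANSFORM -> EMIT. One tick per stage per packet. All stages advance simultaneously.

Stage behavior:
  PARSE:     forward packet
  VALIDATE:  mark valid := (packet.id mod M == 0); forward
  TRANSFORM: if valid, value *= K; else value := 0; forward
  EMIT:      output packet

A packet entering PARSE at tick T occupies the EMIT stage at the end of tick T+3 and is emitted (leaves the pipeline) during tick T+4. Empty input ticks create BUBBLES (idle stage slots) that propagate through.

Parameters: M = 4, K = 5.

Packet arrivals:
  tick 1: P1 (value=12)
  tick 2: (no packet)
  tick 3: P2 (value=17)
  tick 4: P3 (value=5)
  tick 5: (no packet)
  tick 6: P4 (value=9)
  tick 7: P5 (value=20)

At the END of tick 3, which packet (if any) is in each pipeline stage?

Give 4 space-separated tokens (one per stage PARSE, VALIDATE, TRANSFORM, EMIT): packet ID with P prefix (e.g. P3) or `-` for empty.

Answer: P2 - P1 -

Derivation:
Tick 1: [PARSE:P1(v=12,ok=F), VALIDATE:-, TRANSFORM:-, EMIT:-] out:-; in:P1
Tick 2: [PARSE:-, VALIDATE:P1(v=12,ok=F), TRANSFORM:-, EMIT:-] out:-; in:-
Tick 3: [PARSE:P2(v=17,ok=F), VALIDATE:-, TRANSFORM:P1(v=0,ok=F), EMIT:-] out:-; in:P2
At end of tick 3: ['P2', '-', 'P1', '-']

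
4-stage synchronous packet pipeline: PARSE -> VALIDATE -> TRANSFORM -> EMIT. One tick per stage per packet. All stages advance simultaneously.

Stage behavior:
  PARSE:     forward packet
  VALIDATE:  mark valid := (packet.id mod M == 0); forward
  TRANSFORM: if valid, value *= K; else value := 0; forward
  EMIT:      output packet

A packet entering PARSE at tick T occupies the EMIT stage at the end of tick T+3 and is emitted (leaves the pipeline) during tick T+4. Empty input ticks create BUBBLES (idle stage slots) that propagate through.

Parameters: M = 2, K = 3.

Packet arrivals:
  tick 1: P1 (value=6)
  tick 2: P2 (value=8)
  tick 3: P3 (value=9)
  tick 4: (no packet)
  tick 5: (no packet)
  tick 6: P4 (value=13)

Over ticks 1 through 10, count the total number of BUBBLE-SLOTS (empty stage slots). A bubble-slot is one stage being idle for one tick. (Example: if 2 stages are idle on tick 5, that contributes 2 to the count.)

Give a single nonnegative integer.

Answer: 24

Derivation:
Tick 1: [PARSE:P1(v=6,ok=F), VALIDATE:-, TRANSFORM:-, EMIT:-] out:-; bubbles=3
Tick 2: [PARSE:P2(v=8,ok=F), VALIDATE:P1(v=6,ok=F), TRANSFORM:-, EMIT:-] out:-; bubbles=2
Tick 3: [PARSE:P3(v=9,ok=F), VALIDATE:P2(v=8,ok=T), TRANSFORM:P1(v=0,ok=F), EMIT:-] out:-; bubbles=1
Tick 4: [PARSE:-, VALIDATE:P3(v=9,ok=F), TRANSFORM:P2(v=24,ok=T), EMIT:P1(v=0,ok=F)] out:-; bubbles=1
Tick 5: [PARSE:-, VALIDATE:-, TRANSFORM:P3(v=0,ok=F), EMIT:P2(v=24,ok=T)] out:P1(v=0); bubbles=2
Tick 6: [PARSE:P4(v=13,ok=F), VALIDATE:-, TRANSFORM:-, EMIT:P3(v=0,ok=F)] out:P2(v=24); bubbles=2
Tick 7: [PARSE:-, VALIDATE:P4(v=13,ok=T), TRANSFORM:-, EMIT:-] out:P3(v=0); bubbles=3
Tick 8: [PARSE:-, VALIDATE:-, TRANSFORM:P4(v=39,ok=T), EMIT:-] out:-; bubbles=3
Tick 9: [PARSE:-, VALIDATE:-, TRANSFORM:-, EMIT:P4(v=39,ok=T)] out:-; bubbles=3
Tick 10: [PARSE:-, VALIDATE:-, TRANSFORM:-, EMIT:-] out:P4(v=39); bubbles=4
Total bubble-slots: 24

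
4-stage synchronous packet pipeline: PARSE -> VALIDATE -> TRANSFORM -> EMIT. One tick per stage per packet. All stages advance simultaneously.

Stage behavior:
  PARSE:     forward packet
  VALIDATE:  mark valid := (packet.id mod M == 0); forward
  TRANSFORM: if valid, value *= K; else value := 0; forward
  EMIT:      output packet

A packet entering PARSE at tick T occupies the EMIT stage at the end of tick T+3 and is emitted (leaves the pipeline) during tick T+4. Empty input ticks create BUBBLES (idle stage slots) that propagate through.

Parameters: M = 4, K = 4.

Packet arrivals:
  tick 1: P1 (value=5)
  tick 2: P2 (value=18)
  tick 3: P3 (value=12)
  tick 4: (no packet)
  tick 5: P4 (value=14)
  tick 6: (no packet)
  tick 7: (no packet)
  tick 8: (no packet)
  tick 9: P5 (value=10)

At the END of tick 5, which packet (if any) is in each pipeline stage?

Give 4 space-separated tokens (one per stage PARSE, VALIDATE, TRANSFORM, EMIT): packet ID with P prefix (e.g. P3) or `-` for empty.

Answer: P4 - P3 P2

Derivation:
Tick 1: [PARSE:P1(v=5,ok=F), VALIDATE:-, TRANSFORM:-, EMIT:-] out:-; in:P1
Tick 2: [PARSE:P2(v=18,ok=F), VALIDATE:P1(v=5,ok=F), TRANSFORM:-, EMIT:-] out:-; in:P2
Tick 3: [PARSE:P3(v=12,ok=F), VALIDATE:P2(v=18,ok=F), TRANSFORM:P1(v=0,ok=F), EMIT:-] out:-; in:P3
Tick 4: [PARSE:-, VALIDATE:P3(v=12,ok=F), TRANSFORM:P2(v=0,ok=F), EMIT:P1(v=0,ok=F)] out:-; in:-
Tick 5: [PARSE:P4(v=14,ok=F), VALIDATE:-, TRANSFORM:P3(v=0,ok=F), EMIT:P2(v=0,ok=F)] out:P1(v=0); in:P4
At end of tick 5: ['P4', '-', 'P3', 'P2']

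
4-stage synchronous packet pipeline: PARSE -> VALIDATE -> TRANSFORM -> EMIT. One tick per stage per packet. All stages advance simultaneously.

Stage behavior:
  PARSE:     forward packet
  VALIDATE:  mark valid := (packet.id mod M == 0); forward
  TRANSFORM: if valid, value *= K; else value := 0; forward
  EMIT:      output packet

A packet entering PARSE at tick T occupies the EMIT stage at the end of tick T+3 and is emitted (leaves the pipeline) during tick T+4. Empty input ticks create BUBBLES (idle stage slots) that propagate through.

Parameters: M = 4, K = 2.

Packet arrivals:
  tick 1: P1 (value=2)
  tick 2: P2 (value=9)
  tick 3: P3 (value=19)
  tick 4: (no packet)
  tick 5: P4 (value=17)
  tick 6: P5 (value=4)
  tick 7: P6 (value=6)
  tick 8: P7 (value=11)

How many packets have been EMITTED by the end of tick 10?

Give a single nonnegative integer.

Answer: 5

Derivation:
Tick 1: [PARSE:P1(v=2,ok=F), VALIDATE:-, TRANSFORM:-, EMIT:-] out:-; in:P1
Tick 2: [PARSE:P2(v=9,ok=F), VALIDATE:P1(v=2,ok=F), TRANSFORM:-, EMIT:-] out:-; in:P2
Tick 3: [PARSE:P3(v=19,ok=F), VALIDATE:P2(v=9,ok=F), TRANSFORM:P1(v=0,ok=F), EMIT:-] out:-; in:P3
Tick 4: [PARSE:-, VALIDATE:P3(v=19,ok=F), TRANSFORM:P2(v=0,ok=F), EMIT:P1(v=0,ok=F)] out:-; in:-
Tick 5: [PARSE:P4(v=17,ok=F), VALIDATE:-, TRANSFORM:P3(v=0,ok=F), EMIT:P2(v=0,ok=F)] out:P1(v=0); in:P4
Tick 6: [PARSE:P5(v=4,ok=F), VALIDATE:P4(v=17,ok=T), TRANSFORM:-, EMIT:P3(v=0,ok=F)] out:P2(v=0); in:P5
Tick 7: [PARSE:P6(v=6,ok=F), VALIDATE:P5(v=4,ok=F), TRANSFORM:P4(v=34,ok=T), EMIT:-] out:P3(v=0); in:P6
Tick 8: [PARSE:P7(v=11,ok=F), VALIDATE:P6(v=6,ok=F), TRANSFORM:P5(v=0,ok=F), EMIT:P4(v=34,ok=T)] out:-; in:P7
Tick 9: [PARSE:-, VALIDATE:P7(v=11,ok=F), TRANSFORM:P6(v=0,ok=F), EMIT:P5(v=0,ok=F)] out:P4(v=34); in:-
Tick 10: [PARSE:-, VALIDATE:-, TRANSFORM:P7(v=0,ok=F), EMIT:P6(v=0,ok=F)] out:P5(v=0); in:-
Emitted by tick 10: ['P1', 'P2', 'P3', 'P4', 'P5']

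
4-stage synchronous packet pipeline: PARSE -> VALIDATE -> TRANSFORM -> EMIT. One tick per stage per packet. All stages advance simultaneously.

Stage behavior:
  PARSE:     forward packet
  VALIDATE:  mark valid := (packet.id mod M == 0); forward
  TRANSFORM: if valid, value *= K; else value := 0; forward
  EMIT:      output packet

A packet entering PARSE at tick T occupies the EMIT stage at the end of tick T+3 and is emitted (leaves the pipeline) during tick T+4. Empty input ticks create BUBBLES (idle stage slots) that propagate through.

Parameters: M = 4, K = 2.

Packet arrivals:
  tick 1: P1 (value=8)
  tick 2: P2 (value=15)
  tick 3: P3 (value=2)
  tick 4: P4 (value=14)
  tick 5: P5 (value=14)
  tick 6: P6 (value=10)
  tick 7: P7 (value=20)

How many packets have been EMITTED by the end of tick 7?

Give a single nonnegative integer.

Tick 1: [PARSE:P1(v=8,ok=F), VALIDATE:-, TRANSFORM:-, EMIT:-] out:-; in:P1
Tick 2: [PARSE:P2(v=15,ok=F), VALIDATE:P1(v=8,ok=F), TRANSFORM:-, EMIT:-] out:-; in:P2
Tick 3: [PARSE:P3(v=2,ok=F), VALIDATE:P2(v=15,ok=F), TRANSFORM:P1(v=0,ok=F), EMIT:-] out:-; in:P3
Tick 4: [PARSE:P4(v=14,ok=F), VALIDATE:P3(v=2,ok=F), TRANSFORM:P2(v=0,ok=F), EMIT:P1(v=0,ok=F)] out:-; in:P4
Tick 5: [PARSE:P5(v=14,ok=F), VALIDATE:P4(v=14,ok=T), TRANSFORM:P3(v=0,ok=F), EMIT:P2(v=0,ok=F)] out:P1(v=0); in:P5
Tick 6: [PARSE:P6(v=10,ok=F), VALIDATE:P5(v=14,ok=F), TRANSFORM:P4(v=28,ok=T), EMIT:P3(v=0,ok=F)] out:P2(v=0); in:P6
Tick 7: [PARSE:P7(v=20,ok=F), VALIDATE:P6(v=10,ok=F), TRANSFORM:P5(v=0,ok=F), EMIT:P4(v=28,ok=T)] out:P3(v=0); in:P7
Emitted by tick 7: ['P1', 'P2', 'P3']

Answer: 3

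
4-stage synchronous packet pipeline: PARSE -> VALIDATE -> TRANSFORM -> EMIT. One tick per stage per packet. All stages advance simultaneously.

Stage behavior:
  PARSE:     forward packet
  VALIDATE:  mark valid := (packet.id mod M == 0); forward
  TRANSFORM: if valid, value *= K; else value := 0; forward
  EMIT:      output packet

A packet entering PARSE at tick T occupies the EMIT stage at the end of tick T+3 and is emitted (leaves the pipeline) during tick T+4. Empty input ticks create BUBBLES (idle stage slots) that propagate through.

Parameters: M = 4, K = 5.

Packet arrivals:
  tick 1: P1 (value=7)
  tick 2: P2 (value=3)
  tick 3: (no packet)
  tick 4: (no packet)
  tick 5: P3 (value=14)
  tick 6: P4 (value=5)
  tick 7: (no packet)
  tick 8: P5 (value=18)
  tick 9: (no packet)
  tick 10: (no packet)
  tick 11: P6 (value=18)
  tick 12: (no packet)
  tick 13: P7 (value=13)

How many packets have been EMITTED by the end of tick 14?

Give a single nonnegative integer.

Tick 1: [PARSE:P1(v=7,ok=F), VALIDATE:-, TRANSFORM:-, EMIT:-] out:-; in:P1
Tick 2: [PARSE:P2(v=3,ok=F), VALIDATE:P1(v=7,ok=F), TRANSFORM:-, EMIT:-] out:-; in:P2
Tick 3: [PARSE:-, VALIDATE:P2(v=3,ok=F), TRANSFORM:P1(v=0,ok=F), EMIT:-] out:-; in:-
Tick 4: [PARSE:-, VALIDATE:-, TRANSFORM:P2(v=0,ok=F), EMIT:P1(v=0,ok=F)] out:-; in:-
Tick 5: [PARSE:P3(v=14,ok=F), VALIDATE:-, TRANSFORM:-, EMIT:P2(v=0,ok=F)] out:P1(v=0); in:P3
Tick 6: [PARSE:P4(v=5,ok=F), VALIDATE:P3(v=14,ok=F), TRANSFORM:-, EMIT:-] out:P2(v=0); in:P4
Tick 7: [PARSE:-, VALIDATE:P4(v=5,ok=T), TRANSFORM:P3(v=0,ok=F), EMIT:-] out:-; in:-
Tick 8: [PARSE:P5(v=18,ok=F), VALIDATE:-, TRANSFORM:P4(v=25,ok=T), EMIT:P3(v=0,ok=F)] out:-; in:P5
Tick 9: [PARSE:-, VALIDATE:P5(v=18,ok=F), TRANSFORM:-, EMIT:P4(v=25,ok=T)] out:P3(v=0); in:-
Tick 10: [PARSE:-, VALIDATE:-, TRANSFORM:P5(v=0,ok=F), EMIT:-] out:P4(v=25); in:-
Tick 11: [PARSE:P6(v=18,ok=F), VALIDATE:-, TRANSFORM:-, EMIT:P5(v=0,ok=F)] out:-; in:P6
Tick 12: [PARSE:-, VALIDATE:P6(v=18,ok=F), TRANSFORM:-, EMIT:-] out:P5(v=0); in:-
Tick 13: [PARSE:P7(v=13,ok=F), VALIDATE:-, TRANSFORM:P6(v=0,ok=F), EMIT:-] out:-; in:P7
Tick 14: [PARSE:-, VALIDATE:P7(v=13,ok=F), TRANSFORM:-, EMIT:P6(v=0,ok=F)] out:-; in:-
Emitted by tick 14: ['P1', 'P2', 'P3', 'P4', 'P5']

Answer: 5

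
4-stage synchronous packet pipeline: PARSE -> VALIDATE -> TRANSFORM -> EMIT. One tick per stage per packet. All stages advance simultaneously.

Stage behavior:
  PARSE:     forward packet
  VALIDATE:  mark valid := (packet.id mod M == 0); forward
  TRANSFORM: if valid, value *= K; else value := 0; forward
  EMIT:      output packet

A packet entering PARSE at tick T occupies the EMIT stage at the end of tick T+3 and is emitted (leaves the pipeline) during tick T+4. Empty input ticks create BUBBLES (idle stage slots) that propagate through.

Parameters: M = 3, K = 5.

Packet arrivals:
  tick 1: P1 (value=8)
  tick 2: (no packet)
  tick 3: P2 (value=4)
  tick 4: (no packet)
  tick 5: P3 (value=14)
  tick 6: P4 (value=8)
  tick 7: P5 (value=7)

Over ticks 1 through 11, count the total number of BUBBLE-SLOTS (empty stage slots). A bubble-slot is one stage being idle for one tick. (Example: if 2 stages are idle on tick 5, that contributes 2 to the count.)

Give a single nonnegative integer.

Tick 1: [PARSE:P1(v=8,ok=F), VALIDATE:-, TRANSFORM:-, EMIT:-] out:-; bubbles=3
Tick 2: [PARSE:-, VALIDATE:P1(v=8,ok=F), TRANSFORM:-, EMIT:-] out:-; bubbles=3
Tick 3: [PARSE:P2(v=4,ok=F), VALIDATE:-, TRANSFORM:P1(v=0,ok=F), EMIT:-] out:-; bubbles=2
Tick 4: [PARSE:-, VALIDATE:P2(v=4,ok=F), TRANSFORM:-, EMIT:P1(v=0,ok=F)] out:-; bubbles=2
Tick 5: [PARSE:P3(v=14,ok=F), VALIDATE:-, TRANSFORM:P2(v=0,ok=F), EMIT:-] out:P1(v=0); bubbles=2
Tick 6: [PARSE:P4(v=8,ok=F), VALIDATE:P3(v=14,ok=T), TRANSFORM:-, EMIT:P2(v=0,ok=F)] out:-; bubbles=1
Tick 7: [PARSE:P5(v=7,ok=F), VALIDATE:P4(v=8,ok=F), TRANSFORM:P3(v=70,ok=T), EMIT:-] out:P2(v=0); bubbles=1
Tick 8: [PARSE:-, VALIDATE:P5(v=7,ok=F), TRANSFORM:P4(v=0,ok=F), EMIT:P3(v=70,ok=T)] out:-; bubbles=1
Tick 9: [PARSE:-, VALIDATE:-, TRANSFORM:P5(v=0,ok=F), EMIT:P4(v=0,ok=F)] out:P3(v=70); bubbles=2
Tick 10: [PARSE:-, VALIDATE:-, TRANSFORM:-, EMIT:P5(v=0,ok=F)] out:P4(v=0); bubbles=3
Tick 11: [PARSE:-, VALIDATE:-, TRANSFORM:-, EMIT:-] out:P5(v=0); bubbles=4
Total bubble-slots: 24

Answer: 24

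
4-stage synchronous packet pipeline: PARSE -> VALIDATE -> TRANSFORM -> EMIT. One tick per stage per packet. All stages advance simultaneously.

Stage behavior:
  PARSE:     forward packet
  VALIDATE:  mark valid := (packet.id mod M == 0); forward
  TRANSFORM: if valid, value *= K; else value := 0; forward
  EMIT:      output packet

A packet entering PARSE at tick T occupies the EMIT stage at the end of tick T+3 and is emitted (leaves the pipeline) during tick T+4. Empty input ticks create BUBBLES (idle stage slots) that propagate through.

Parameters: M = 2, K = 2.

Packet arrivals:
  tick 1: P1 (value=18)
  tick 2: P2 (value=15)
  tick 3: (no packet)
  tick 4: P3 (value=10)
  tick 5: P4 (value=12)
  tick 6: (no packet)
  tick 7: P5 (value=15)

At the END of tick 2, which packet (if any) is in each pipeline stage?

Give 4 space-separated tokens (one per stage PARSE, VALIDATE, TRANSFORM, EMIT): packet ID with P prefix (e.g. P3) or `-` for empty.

Tick 1: [PARSE:P1(v=18,ok=F), VALIDATE:-, TRANSFORM:-, EMIT:-] out:-; in:P1
Tick 2: [PARSE:P2(v=15,ok=F), VALIDATE:P1(v=18,ok=F), TRANSFORM:-, EMIT:-] out:-; in:P2
At end of tick 2: ['P2', 'P1', '-', '-']

Answer: P2 P1 - -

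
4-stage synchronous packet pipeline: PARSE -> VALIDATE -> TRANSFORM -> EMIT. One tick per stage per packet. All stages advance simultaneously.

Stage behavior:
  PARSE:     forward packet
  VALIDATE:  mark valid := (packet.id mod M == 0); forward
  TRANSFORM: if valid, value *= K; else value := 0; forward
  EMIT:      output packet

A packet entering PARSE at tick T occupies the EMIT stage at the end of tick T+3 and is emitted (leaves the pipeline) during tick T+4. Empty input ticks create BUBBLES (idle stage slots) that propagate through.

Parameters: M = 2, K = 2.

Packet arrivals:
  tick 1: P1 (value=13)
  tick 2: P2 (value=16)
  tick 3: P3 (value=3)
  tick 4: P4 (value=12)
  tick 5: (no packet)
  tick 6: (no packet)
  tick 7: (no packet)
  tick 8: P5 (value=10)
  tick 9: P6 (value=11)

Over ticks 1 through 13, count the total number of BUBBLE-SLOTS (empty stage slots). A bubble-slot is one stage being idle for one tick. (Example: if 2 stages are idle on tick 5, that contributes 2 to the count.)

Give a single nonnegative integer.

Answer: 28

Derivation:
Tick 1: [PARSE:P1(v=13,ok=F), VALIDATE:-, TRANSFORM:-, EMIT:-] out:-; bubbles=3
Tick 2: [PARSE:P2(v=16,ok=F), VALIDATE:P1(v=13,ok=F), TRANSFORM:-, EMIT:-] out:-; bubbles=2
Tick 3: [PARSE:P3(v=3,ok=F), VALIDATE:P2(v=16,ok=T), TRANSFORM:P1(v=0,ok=F), EMIT:-] out:-; bubbles=1
Tick 4: [PARSE:P4(v=12,ok=F), VALIDATE:P3(v=3,ok=F), TRANSFORM:P2(v=32,ok=T), EMIT:P1(v=0,ok=F)] out:-; bubbles=0
Tick 5: [PARSE:-, VALIDATE:P4(v=12,ok=T), TRANSFORM:P3(v=0,ok=F), EMIT:P2(v=32,ok=T)] out:P1(v=0); bubbles=1
Tick 6: [PARSE:-, VALIDATE:-, TRANSFORM:P4(v=24,ok=T), EMIT:P3(v=0,ok=F)] out:P2(v=32); bubbles=2
Tick 7: [PARSE:-, VALIDATE:-, TRANSFORM:-, EMIT:P4(v=24,ok=T)] out:P3(v=0); bubbles=3
Tick 8: [PARSE:P5(v=10,ok=F), VALIDATE:-, TRANSFORM:-, EMIT:-] out:P4(v=24); bubbles=3
Tick 9: [PARSE:P6(v=11,ok=F), VALIDATE:P5(v=10,ok=F), TRANSFORM:-, EMIT:-] out:-; bubbles=2
Tick 10: [PARSE:-, VALIDATE:P6(v=11,ok=T), TRANSFORM:P5(v=0,ok=F), EMIT:-] out:-; bubbles=2
Tick 11: [PARSE:-, VALIDATE:-, TRANSFORM:P6(v=22,ok=T), EMIT:P5(v=0,ok=F)] out:-; bubbles=2
Tick 12: [PARSE:-, VALIDATE:-, TRANSFORM:-, EMIT:P6(v=22,ok=T)] out:P5(v=0); bubbles=3
Tick 13: [PARSE:-, VALIDATE:-, TRANSFORM:-, EMIT:-] out:P6(v=22); bubbles=4
Total bubble-slots: 28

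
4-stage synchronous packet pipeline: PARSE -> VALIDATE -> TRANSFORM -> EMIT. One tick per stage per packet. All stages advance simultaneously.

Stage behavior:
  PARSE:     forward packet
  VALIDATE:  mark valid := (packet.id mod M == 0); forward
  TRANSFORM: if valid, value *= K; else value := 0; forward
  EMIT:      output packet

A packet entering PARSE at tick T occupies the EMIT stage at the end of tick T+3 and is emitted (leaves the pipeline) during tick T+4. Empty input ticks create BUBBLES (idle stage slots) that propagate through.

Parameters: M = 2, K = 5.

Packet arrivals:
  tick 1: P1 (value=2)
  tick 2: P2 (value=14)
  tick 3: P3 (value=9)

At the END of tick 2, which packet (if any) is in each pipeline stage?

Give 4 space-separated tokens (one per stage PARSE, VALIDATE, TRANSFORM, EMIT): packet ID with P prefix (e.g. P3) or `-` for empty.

Tick 1: [PARSE:P1(v=2,ok=F), VALIDATE:-, TRANSFORM:-, EMIT:-] out:-; in:P1
Tick 2: [PARSE:P2(v=14,ok=F), VALIDATE:P1(v=2,ok=F), TRANSFORM:-, EMIT:-] out:-; in:P2
At end of tick 2: ['P2', 'P1', '-', '-']

Answer: P2 P1 - -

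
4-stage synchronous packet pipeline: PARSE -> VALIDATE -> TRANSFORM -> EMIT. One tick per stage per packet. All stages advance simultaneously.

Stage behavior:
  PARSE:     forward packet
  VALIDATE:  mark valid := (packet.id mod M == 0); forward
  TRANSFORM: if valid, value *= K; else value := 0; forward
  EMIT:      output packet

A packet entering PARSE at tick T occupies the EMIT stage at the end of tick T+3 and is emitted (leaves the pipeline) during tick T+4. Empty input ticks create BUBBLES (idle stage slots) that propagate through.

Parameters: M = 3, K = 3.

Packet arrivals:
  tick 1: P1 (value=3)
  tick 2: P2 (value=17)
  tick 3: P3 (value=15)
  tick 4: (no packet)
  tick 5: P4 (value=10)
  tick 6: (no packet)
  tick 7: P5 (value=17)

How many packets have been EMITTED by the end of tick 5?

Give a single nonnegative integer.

Tick 1: [PARSE:P1(v=3,ok=F), VALIDATE:-, TRANSFORM:-, EMIT:-] out:-; in:P1
Tick 2: [PARSE:P2(v=17,ok=F), VALIDATE:P1(v=3,ok=F), TRANSFORM:-, EMIT:-] out:-; in:P2
Tick 3: [PARSE:P3(v=15,ok=F), VALIDATE:P2(v=17,ok=F), TRANSFORM:P1(v=0,ok=F), EMIT:-] out:-; in:P3
Tick 4: [PARSE:-, VALIDATE:P3(v=15,ok=T), TRANSFORM:P2(v=0,ok=F), EMIT:P1(v=0,ok=F)] out:-; in:-
Tick 5: [PARSE:P4(v=10,ok=F), VALIDATE:-, TRANSFORM:P3(v=45,ok=T), EMIT:P2(v=0,ok=F)] out:P1(v=0); in:P4
Emitted by tick 5: ['P1']

Answer: 1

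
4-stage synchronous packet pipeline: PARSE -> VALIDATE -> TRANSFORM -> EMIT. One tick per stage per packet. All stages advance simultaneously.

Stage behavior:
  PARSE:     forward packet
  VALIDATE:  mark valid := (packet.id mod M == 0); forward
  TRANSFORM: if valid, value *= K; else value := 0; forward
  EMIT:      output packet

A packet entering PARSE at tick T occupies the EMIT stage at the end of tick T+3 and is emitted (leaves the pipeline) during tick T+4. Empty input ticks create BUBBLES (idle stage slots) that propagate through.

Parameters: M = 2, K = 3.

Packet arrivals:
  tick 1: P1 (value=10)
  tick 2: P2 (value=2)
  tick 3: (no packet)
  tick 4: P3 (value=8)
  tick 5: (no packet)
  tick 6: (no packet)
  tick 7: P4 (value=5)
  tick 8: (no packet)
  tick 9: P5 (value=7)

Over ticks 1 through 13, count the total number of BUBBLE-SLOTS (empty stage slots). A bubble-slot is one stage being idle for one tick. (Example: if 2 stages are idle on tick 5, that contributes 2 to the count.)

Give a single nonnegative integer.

Tick 1: [PARSE:P1(v=10,ok=F), VALIDATE:-, TRANSFORM:-, EMIT:-] out:-; bubbles=3
Tick 2: [PARSE:P2(v=2,ok=F), VALIDATE:P1(v=10,ok=F), TRANSFORM:-, EMIT:-] out:-; bubbles=2
Tick 3: [PARSE:-, VALIDATE:P2(v=2,ok=T), TRANSFORM:P1(v=0,ok=F), EMIT:-] out:-; bubbles=2
Tick 4: [PARSE:P3(v=8,ok=F), VALIDATE:-, TRANSFORM:P2(v=6,ok=T), EMIT:P1(v=0,ok=F)] out:-; bubbles=1
Tick 5: [PARSE:-, VALIDATE:P3(v=8,ok=F), TRANSFORM:-, EMIT:P2(v=6,ok=T)] out:P1(v=0); bubbles=2
Tick 6: [PARSE:-, VALIDATE:-, TRANSFORM:P3(v=0,ok=F), EMIT:-] out:P2(v=6); bubbles=3
Tick 7: [PARSE:P4(v=5,ok=F), VALIDATE:-, TRANSFORM:-, EMIT:P3(v=0,ok=F)] out:-; bubbles=2
Tick 8: [PARSE:-, VALIDATE:P4(v=5,ok=T), TRANSFORM:-, EMIT:-] out:P3(v=0); bubbles=3
Tick 9: [PARSE:P5(v=7,ok=F), VALIDATE:-, TRANSFORM:P4(v=15,ok=T), EMIT:-] out:-; bubbles=2
Tick 10: [PARSE:-, VALIDATE:P5(v=7,ok=F), TRANSFORM:-, EMIT:P4(v=15,ok=T)] out:-; bubbles=2
Tick 11: [PARSE:-, VALIDATE:-, TRANSFORM:P5(v=0,ok=F), EMIT:-] out:P4(v=15); bubbles=3
Tick 12: [PARSE:-, VALIDATE:-, TRANSFORM:-, EMIT:P5(v=0,ok=F)] out:-; bubbles=3
Tick 13: [PARSE:-, VALIDATE:-, TRANSFORM:-, EMIT:-] out:P5(v=0); bubbles=4
Total bubble-slots: 32

Answer: 32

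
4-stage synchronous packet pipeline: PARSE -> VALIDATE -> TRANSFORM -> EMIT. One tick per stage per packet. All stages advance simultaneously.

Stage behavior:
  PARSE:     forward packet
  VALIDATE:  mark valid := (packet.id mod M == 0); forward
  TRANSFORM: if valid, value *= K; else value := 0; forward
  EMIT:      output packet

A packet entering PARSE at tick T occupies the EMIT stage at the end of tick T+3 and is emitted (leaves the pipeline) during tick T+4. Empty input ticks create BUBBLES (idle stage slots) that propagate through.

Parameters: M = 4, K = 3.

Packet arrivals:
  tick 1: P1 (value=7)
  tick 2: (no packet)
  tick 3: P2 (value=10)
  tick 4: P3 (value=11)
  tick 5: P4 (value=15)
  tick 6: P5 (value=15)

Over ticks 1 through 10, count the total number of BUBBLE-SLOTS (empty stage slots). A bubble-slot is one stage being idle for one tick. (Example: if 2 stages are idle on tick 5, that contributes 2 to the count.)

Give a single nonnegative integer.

Answer: 20

Derivation:
Tick 1: [PARSE:P1(v=7,ok=F), VALIDATE:-, TRANSFORM:-, EMIT:-] out:-; bubbles=3
Tick 2: [PARSE:-, VALIDATE:P1(v=7,ok=F), TRANSFORM:-, EMIT:-] out:-; bubbles=3
Tick 3: [PARSE:P2(v=10,ok=F), VALIDATE:-, TRANSFORM:P1(v=0,ok=F), EMIT:-] out:-; bubbles=2
Tick 4: [PARSE:P3(v=11,ok=F), VALIDATE:P2(v=10,ok=F), TRANSFORM:-, EMIT:P1(v=0,ok=F)] out:-; bubbles=1
Tick 5: [PARSE:P4(v=15,ok=F), VALIDATE:P3(v=11,ok=F), TRANSFORM:P2(v=0,ok=F), EMIT:-] out:P1(v=0); bubbles=1
Tick 6: [PARSE:P5(v=15,ok=F), VALIDATE:P4(v=15,ok=T), TRANSFORM:P3(v=0,ok=F), EMIT:P2(v=0,ok=F)] out:-; bubbles=0
Tick 7: [PARSE:-, VALIDATE:P5(v=15,ok=F), TRANSFORM:P4(v=45,ok=T), EMIT:P3(v=0,ok=F)] out:P2(v=0); bubbles=1
Tick 8: [PARSE:-, VALIDATE:-, TRANSFORM:P5(v=0,ok=F), EMIT:P4(v=45,ok=T)] out:P3(v=0); bubbles=2
Tick 9: [PARSE:-, VALIDATE:-, TRANSFORM:-, EMIT:P5(v=0,ok=F)] out:P4(v=45); bubbles=3
Tick 10: [PARSE:-, VALIDATE:-, TRANSFORM:-, EMIT:-] out:P5(v=0); bubbles=4
Total bubble-slots: 20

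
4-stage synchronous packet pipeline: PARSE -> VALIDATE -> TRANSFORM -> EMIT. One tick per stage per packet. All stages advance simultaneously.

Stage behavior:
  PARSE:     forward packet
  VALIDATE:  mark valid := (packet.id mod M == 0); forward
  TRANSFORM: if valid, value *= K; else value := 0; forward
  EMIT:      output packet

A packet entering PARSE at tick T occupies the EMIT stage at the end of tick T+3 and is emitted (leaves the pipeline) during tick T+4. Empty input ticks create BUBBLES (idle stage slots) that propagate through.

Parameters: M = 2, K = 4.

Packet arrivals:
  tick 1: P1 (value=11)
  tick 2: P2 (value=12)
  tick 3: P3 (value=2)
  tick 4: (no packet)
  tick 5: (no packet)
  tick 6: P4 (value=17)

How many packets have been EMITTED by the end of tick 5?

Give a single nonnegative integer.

Answer: 1

Derivation:
Tick 1: [PARSE:P1(v=11,ok=F), VALIDATE:-, TRANSFORM:-, EMIT:-] out:-; in:P1
Tick 2: [PARSE:P2(v=12,ok=F), VALIDATE:P1(v=11,ok=F), TRANSFORM:-, EMIT:-] out:-; in:P2
Tick 3: [PARSE:P3(v=2,ok=F), VALIDATE:P2(v=12,ok=T), TRANSFORM:P1(v=0,ok=F), EMIT:-] out:-; in:P3
Tick 4: [PARSE:-, VALIDATE:P3(v=2,ok=F), TRANSFORM:P2(v=48,ok=T), EMIT:P1(v=0,ok=F)] out:-; in:-
Tick 5: [PARSE:-, VALIDATE:-, TRANSFORM:P3(v=0,ok=F), EMIT:P2(v=48,ok=T)] out:P1(v=0); in:-
Emitted by tick 5: ['P1']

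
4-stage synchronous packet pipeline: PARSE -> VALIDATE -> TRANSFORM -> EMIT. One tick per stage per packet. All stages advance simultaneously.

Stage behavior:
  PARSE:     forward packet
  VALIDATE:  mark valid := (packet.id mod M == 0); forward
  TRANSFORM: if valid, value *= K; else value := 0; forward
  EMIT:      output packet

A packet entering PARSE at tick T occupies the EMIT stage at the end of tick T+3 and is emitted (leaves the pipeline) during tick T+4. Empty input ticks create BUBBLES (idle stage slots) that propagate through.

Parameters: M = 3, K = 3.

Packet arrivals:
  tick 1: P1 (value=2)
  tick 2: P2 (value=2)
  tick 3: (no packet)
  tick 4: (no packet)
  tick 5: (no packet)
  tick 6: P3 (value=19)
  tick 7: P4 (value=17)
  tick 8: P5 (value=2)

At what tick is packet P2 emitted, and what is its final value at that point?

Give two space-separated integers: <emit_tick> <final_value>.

Answer: 6 0

Derivation:
Tick 1: [PARSE:P1(v=2,ok=F), VALIDATE:-, TRANSFORM:-, EMIT:-] out:-; in:P1
Tick 2: [PARSE:P2(v=2,ok=F), VALIDATE:P1(v=2,ok=F), TRANSFORM:-, EMIT:-] out:-; in:P2
Tick 3: [PARSE:-, VALIDATE:P2(v=2,ok=F), TRANSFORM:P1(v=0,ok=F), EMIT:-] out:-; in:-
Tick 4: [PARSE:-, VALIDATE:-, TRANSFORM:P2(v=0,ok=F), EMIT:P1(v=0,ok=F)] out:-; in:-
Tick 5: [PARSE:-, VALIDATE:-, TRANSFORM:-, EMIT:P2(v=0,ok=F)] out:P1(v=0); in:-
Tick 6: [PARSE:P3(v=19,ok=F), VALIDATE:-, TRANSFORM:-, EMIT:-] out:P2(v=0); in:P3
Tick 7: [PARSE:P4(v=17,ok=F), VALIDATE:P3(v=19,ok=T), TRANSFORM:-, EMIT:-] out:-; in:P4
Tick 8: [PARSE:P5(v=2,ok=F), VALIDATE:P4(v=17,ok=F), TRANSFORM:P3(v=57,ok=T), EMIT:-] out:-; in:P5
Tick 9: [PARSE:-, VALIDATE:P5(v=2,ok=F), TRANSFORM:P4(v=0,ok=F), EMIT:P3(v=57,ok=T)] out:-; in:-
Tick 10: [PARSE:-, VALIDATE:-, TRANSFORM:P5(v=0,ok=F), EMIT:P4(v=0,ok=F)] out:P3(v=57); in:-
Tick 11: [PARSE:-, VALIDATE:-, TRANSFORM:-, EMIT:P5(v=0,ok=F)] out:P4(v=0); in:-
Tick 12: [PARSE:-, VALIDATE:-, TRANSFORM:-, EMIT:-] out:P5(v=0); in:-
P2: arrives tick 2, valid=False (id=2, id%3=2), emit tick 6, final value 0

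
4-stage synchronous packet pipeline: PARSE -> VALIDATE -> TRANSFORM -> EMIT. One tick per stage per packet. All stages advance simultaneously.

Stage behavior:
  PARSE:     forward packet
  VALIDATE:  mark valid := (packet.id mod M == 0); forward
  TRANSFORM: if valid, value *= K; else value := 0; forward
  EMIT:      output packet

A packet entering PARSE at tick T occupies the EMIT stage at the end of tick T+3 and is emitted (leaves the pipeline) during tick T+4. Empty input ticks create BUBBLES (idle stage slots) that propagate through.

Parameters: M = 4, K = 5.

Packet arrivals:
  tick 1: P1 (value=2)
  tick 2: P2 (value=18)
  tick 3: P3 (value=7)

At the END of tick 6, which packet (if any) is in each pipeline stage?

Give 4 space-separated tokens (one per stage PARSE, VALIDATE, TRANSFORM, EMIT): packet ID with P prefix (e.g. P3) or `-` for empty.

Tick 1: [PARSE:P1(v=2,ok=F), VALIDATE:-, TRANSFORM:-, EMIT:-] out:-; in:P1
Tick 2: [PARSE:P2(v=18,ok=F), VALIDATE:P1(v=2,ok=F), TRANSFORM:-, EMIT:-] out:-; in:P2
Tick 3: [PARSE:P3(v=7,ok=F), VALIDATE:P2(v=18,ok=F), TRANSFORM:P1(v=0,ok=F), EMIT:-] out:-; in:P3
Tick 4: [PARSE:-, VALIDATE:P3(v=7,ok=F), TRANSFORM:P2(v=0,ok=F), EMIT:P1(v=0,ok=F)] out:-; in:-
Tick 5: [PARSE:-, VALIDATE:-, TRANSFORM:P3(v=0,ok=F), EMIT:P2(v=0,ok=F)] out:P1(v=0); in:-
Tick 6: [PARSE:-, VALIDATE:-, TRANSFORM:-, EMIT:P3(v=0,ok=F)] out:P2(v=0); in:-
At end of tick 6: ['-', '-', '-', 'P3']

Answer: - - - P3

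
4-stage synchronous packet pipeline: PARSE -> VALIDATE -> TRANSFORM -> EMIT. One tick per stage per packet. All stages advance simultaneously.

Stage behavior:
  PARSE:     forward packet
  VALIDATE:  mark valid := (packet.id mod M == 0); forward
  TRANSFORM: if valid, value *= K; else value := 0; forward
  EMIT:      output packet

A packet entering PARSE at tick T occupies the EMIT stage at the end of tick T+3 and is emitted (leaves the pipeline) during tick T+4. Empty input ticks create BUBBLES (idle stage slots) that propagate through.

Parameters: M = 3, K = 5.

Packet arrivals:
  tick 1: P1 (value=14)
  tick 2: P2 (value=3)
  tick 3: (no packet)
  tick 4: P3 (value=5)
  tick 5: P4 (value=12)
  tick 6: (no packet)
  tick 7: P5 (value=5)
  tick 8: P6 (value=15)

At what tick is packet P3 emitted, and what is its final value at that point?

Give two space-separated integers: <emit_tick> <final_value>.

Tick 1: [PARSE:P1(v=14,ok=F), VALIDATE:-, TRANSFORM:-, EMIT:-] out:-; in:P1
Tick 2: [PARSE:P2(v=3,ok=F), VALIDATE:P1(v=14,ok=F), TRANSFORM:-, EMIT:-] out:-; in:P2
Tick 3: [PARSE:-, VALIDATE:P2(v=3,ok=F), TRANSFORM:P1(v=0,ok=F), EMIT:-] out:-; in:-
Tick 4: [PARSE:P3(v=5,ok=F), VALIDATE:-, TRANSFORM:P2(v=0,ok=F), EMIT:P1(v=0,ok=F)] out:-; in:P3
Tick 5: [PARSE:P4(v=12,ok=F), VALIDATE:P3(v=5,ok=T), TRANSFORM:-, EMIT:P2(v=0,ok=F)] out:P1(v=0); in:P4
Tick 6: [PARSE:-, VALIDATE:P4(v=12,ok=F), TRANSFORM:P3(v=25,ok=T), EMIT:-] out:P2(v=0); in:-
Tick 7: [PARSE:P5(v=5,ok=F), VALIDATE:-, TRANSFORM:P4(v=0,ok=F), EMIT:P3(v=25,ok=T)] out:-; in:P5
Tick 8: [PARSE:P6(v=15,ok=F), VALIDATE:P5(v=5,ok=F), TRANSFORM:-, EMIT:P4(v=0,ok=F)] out:P3(v=25); in:P6
Tick 9: [PARSE:-, VALIDATE:P6(v=15,ok=T), TRANSFORM:P5(v=0,ok=F), EMIT:-] out:P4(v=0); in:-
Tick 10: [PARSE:-, VALIDATE:-, TRANSFORM:P6(v=75,ok=T), EMIT:P5(v=0,ok=F)] out:-; in:-
Tick 11: [PARSE:-, VALIDATE:-, TRANSFORM:-, EMIT:P6(v=75,ok=T)] out:P5(v=0); in:-
Tick 12: [PARSE:-, VALIDATE:-, TRANSFORM:-, EMIT:-] out:P6(v=75); in:-
P3: arrives tick 4, valid=True (id=3, id%3=0), emit tick 8, final value 25

Answer: 8 25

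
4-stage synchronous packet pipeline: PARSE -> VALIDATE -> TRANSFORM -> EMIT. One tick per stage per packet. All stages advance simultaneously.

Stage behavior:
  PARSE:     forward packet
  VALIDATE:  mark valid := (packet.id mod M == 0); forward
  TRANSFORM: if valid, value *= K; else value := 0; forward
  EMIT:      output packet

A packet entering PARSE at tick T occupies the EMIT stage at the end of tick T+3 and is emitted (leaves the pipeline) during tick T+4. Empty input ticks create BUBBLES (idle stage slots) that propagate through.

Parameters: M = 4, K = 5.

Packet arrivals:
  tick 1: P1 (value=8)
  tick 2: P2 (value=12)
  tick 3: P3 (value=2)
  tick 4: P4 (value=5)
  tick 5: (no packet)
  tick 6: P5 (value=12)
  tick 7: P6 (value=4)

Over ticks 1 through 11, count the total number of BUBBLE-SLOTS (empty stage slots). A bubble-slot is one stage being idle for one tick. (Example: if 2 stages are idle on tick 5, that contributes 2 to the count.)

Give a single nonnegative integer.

Answer: 20

Derivation:
Tick 1: [PARSE:P1(v=8,ok=F), VALIDATE:-, TRANSFORM:-, EMIT:-] out:-; bubbles=3
Tick 2: [PARSE:P2(v=12,ok=F), VALIDATE:P1(v=8,ok=F), TRANSFORM:-, EMIT:-] out:-; bubbles=2
Tick 3: [PARSE:P3(v=2,ok=F), VALIDATE:P2(v=12,ok=F), TRANSFORM:P1(v=0,ok=F), EMIT:-] out:-; bubbles=1
Tick 4: [PARSE:P4(v=5,ok=F), VALIDATE:P3(v=2,ok=F), TRANSFORM:P2(v=0,ok=F), EMIT:P1(v=0,ok=F)] out:-; bubbles=0
Tick 5: [PARSE:-, VALIDATE:P4(v=5,ok=T), TRANSFORM:P3(v=0,ok=F), EMIT:P2(v=0,ok=F)] out:P1(v=0); bubbles=1
Tick 6: [PARSE:P5(v=12,ok=F), VALIDATE:-, TRANSFORM:P4(v=25,ok=T), EMIT:P3(v=0,ok=F)] out:P2(v=0); bubbles=1
Tick 7: [PARSE:P6(v=4,ok=F), VALIDATE:P5(v=12,ok=F), TRANSFORM:-, EMIT:P4(v=25,ok=T)] out:P3(v=0); bubbles=1
Tick 8: [PARSE:-, VALIDATE:P6(v=4,ok=F), TRANSFORM:P5(v=0,ok=F), EMIT:-] out:P4(v=25); bubbles=2
Tick 9: [PARSE:-, VALIDATE:-, TRANSFORM:P6(v=0,ok=F), EMIT:P5(v=0,ok=F)] out:-; bubbles=2
Tick 10: [PARSE:-, VALIDATE:-, TRANSFORM:-, EMIT:P6(v=0,ok=F)] out:P5(v=0); bubbles=3
Tick 11: [PARSE:-, VALIDATE:-, TRANSFORM:-, EMIT:-] out:P6(v=0); bubbles=4
Total bubble-slots: 20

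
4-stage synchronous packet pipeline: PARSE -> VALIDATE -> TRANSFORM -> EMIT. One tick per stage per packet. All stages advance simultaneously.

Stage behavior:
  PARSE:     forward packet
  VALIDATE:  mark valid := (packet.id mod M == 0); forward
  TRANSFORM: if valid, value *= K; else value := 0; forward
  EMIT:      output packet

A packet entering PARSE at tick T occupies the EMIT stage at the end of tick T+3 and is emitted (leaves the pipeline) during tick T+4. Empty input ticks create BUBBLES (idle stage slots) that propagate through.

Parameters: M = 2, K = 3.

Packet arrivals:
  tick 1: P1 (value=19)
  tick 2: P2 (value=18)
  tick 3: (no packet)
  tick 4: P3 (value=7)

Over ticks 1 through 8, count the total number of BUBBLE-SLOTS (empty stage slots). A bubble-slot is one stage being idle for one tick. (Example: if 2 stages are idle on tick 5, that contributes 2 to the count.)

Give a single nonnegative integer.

Tick 1: [PARSE:P1(v=19,ok=F), VALIDATE:-, TRANSFORM:-, EMIT:-] out:-; bubbles=3
Tick 2: [PARSE:P2(v=18,ok=F), VALIDATE:P1(v=19,ok=F), TRANSFORM:-, EMIT:-] out:-; bubbles=2
Tick 3: [PARSE:-, VALIDATE:P2(v=18,ok=T), TRANSFORM:P1(v=0,ok=F), EMIT:-] out:-; bubbles=2
Tick 4: [PARSE:P3(v=7,ok=F), VALIDATE:-, TRANSFORM:P2(v=54,ok=T), EMIT:P1(v=0,ok=F)] out:-; bubbles=1
Tick 5: [PARSE:-, VALIDATE:P3(v=7,ok=F), TRANSFORM:-, EMIT:P2(v=54,ok=T)] out:P1(v=0); bubbles=2
Tick 6: [PARSE:-, VALIDATE:-, TRANSFORM:P3(v=0,ok=F), EMIT:-] out:P2(v=54); bubbles=3
Tick 7: [PARSE:-, VALIDATE:-, TRANSFORM:-, EMIT:P3(v=0,ok=F)] out:-; bubbles=3
Tick 8: [PARSE:-, VALIDATE:-, TRANSFORM:-, EMIT:-] out:P3(v=0); bubbles=4
Total bubble-slots: 20

Answer: 20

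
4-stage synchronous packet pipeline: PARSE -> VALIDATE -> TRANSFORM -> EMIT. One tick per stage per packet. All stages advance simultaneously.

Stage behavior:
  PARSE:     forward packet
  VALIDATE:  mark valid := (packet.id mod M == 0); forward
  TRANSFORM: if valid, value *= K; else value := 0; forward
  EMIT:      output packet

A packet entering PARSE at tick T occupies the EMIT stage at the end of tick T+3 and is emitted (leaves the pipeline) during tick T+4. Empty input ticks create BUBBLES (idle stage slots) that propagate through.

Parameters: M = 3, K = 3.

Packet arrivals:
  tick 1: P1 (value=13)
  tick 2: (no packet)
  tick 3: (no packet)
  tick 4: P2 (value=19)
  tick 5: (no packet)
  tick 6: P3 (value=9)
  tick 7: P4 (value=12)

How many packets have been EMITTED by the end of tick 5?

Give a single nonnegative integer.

Answer: 1

Derivation:
Tick 1: [PARSE:P1(v=13,ok=F), VALIDATE:-, TRANSFORM:-, EMIT:-] out:-; in:P1
Tick 2: [PARSE:-, VALIDATE:P1(v=13,ok=F), TRANSFORM:-, EMIT:-] out:-; in:-
Tick 3: [PARSE:-, VALIDATE:-, TRANSFORM:P1(v=0,ok=F), EMIT:-] out:-; in:-
Tick 4: [PARSE:P2(v=19,ok=F), VALIDATE:-, TRANSFORM:-, EMIT:P1(v=0,ok=F)] out:-; in:P2
Tick 5: [PARSE:-, VALIDATE:P2(v=19,ok=F), TRANSFORM:-, EMIT:-] out:P1(v=0); in:-
Emitted by tick 5: ['P1']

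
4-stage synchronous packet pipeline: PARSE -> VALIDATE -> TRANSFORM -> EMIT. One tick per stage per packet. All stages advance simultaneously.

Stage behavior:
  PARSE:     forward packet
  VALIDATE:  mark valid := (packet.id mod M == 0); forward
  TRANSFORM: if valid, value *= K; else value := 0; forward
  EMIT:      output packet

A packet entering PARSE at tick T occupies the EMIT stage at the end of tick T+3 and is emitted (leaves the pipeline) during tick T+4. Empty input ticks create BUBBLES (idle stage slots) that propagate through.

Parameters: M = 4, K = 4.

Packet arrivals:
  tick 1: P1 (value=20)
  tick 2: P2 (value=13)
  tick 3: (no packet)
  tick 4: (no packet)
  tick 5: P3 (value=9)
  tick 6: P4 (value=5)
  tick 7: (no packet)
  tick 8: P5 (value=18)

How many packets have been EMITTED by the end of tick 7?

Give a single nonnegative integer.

Tick 1: [PARSE:P1(v=20,ok=F), VALIDATE:-, TRANSFORM:-, EMIT:-] out:-; in:P1
Tick 2: [PARSE:P2(v=13,ok=F), VALIDATE:P1(v=20,ok=F), TRANSFORM:-, EMIT:-] out:-; in:P2
Tick 3: [PARSE:-, VALIDATE:P2(v=13,ok=F), TRANSFORM:P1(v=0,ok=F), EMIT:-] out:-; in:-
Tick 4: [PARSE:-, VALIDATE:-, TRANSFORM:P2(v=0,ok=F), EMIT:P1(v=0,ok=F)] out:-; in:-
Tick 5: [PARSE:P3(v=9,ok=F), VALIDATE:-, TRANSFORM:-, EMIT:P2(v=0,ok=F)] out:P1(v=0); in:P3
Tick 6: [PARSE:P4(v=5,ok=F), VALIDATE:P3(v=9,ok=F), TRANSFORM:-, EMIT:-] out:P2(v=0); in:P4
Tick 7: [PARSE:-, VALIDATE:P4(v=5,ok=T), TRANSFORM:P3(v=0,ok=F), EMIT:-] out:-; in:-
Emitted by tick 7: ['P1', 'P2']

Answer: 2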